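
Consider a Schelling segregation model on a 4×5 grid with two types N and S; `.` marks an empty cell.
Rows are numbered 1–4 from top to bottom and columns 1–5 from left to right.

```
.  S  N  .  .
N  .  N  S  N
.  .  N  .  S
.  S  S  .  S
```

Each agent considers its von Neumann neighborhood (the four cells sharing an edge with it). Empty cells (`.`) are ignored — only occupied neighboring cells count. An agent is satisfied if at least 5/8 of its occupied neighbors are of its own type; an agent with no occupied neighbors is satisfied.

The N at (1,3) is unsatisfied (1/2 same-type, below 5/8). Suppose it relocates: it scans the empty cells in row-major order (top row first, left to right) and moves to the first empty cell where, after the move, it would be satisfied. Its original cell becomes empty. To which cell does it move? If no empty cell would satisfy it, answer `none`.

(1,5)

Vacating (1,3). Empty cells in order:
  (1,1): 1/2 same-type → still unsatisfied.
  (1,4): 0/1 same-type → still unsatisfied.
  (1,5): 1/1 same-type → satisfied — stop here.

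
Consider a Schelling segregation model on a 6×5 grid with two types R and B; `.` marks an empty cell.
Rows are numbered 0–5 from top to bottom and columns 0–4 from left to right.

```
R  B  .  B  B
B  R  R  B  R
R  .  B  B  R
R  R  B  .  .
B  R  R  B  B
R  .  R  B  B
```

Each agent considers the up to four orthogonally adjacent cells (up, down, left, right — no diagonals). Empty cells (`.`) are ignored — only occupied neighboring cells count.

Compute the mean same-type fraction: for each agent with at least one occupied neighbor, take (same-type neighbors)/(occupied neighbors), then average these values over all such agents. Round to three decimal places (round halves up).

Row 0: (0,0)R 0/2 · (0,1)B 0/2 · (0,3)B 2/2 · (0,4)B 1/2
Row 1: (1,0)B 0/3 · (1,1)R 1/3 · (1,2)R 1/3 · (1,3)B 2/4 · (1,4)R 1/3
Row 2: (2,0)R 1/2 · (2,2)B 2/3 · (2,3)B 2/3 · (2,4)R 1/2
Row 3: (3,0)R 2/3 · (3,1)R 2/3 · (3,2)B 1/3
Row 4: (4,0)B 0/3 · (4,1)R 2/3 · (4,2)R 2/4 · (4,3)B 2/3 · (4,4)B 2/2
Row 5: (5,0)R 0/1 · (5,2)R 1/2 · (5,3)B 2/3 · (5,4)B 2/2
Sum over 25 agents: 0/2 + 0/2 + 2/2 + 1/2 + 0/3 + 1/3 + 1/3 + 2/4 + 1/3 + 1/2 + 2/3 + 2/3 + 1/2 + 2/3 + 2/3 + 1/3 + 0/3 + 2/3 + 2/4 + 2/3 + 2/2 + 0/1 + 1/2 + 2/3 + 2/2 = 12; mean = 12 ÷ 25 = 12/25 = 0.48 → 0.480.

0.480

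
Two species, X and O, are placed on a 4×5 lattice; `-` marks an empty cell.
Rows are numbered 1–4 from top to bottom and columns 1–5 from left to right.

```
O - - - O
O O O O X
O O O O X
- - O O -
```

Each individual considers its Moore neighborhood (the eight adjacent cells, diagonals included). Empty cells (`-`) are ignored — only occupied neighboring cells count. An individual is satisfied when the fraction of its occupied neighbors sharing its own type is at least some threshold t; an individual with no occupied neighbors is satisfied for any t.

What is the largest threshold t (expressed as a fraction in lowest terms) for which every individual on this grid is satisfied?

1/4

(1,1)O 2/2
(1,5)O 1/2
(2,1)O 4/4
(2,2)O 6/6
(2,3)O 5/5
(2,4)O 4/6
(2,5)X 1/4
(3,1)O 3/3
(3,2)O 6/6
(3,3)O 7/7
(3,4)O 5/7
(3,5)X 1/4
(4,3)O 4/4
(4,4)O 3/4
The smallest same-type fraction is 1/4 at (2,5), which reduces to 1/4. Any threshold above that leaves this individual unsatisfied.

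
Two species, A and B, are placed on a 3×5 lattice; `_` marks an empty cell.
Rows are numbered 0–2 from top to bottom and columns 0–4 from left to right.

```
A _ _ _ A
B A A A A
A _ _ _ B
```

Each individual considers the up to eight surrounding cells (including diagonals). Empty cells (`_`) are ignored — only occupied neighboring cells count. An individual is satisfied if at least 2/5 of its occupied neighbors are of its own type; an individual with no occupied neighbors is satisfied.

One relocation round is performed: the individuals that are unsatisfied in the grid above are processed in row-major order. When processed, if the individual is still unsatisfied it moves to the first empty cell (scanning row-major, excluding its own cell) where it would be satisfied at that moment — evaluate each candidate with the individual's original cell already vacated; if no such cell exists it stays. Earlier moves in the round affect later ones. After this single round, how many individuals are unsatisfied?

Initially unsatisfied (in order): (1,0), (2,4).
  (1,0): no empty cell satisfies it; stays.
  (2,4): no empty cell satisfies it; stays.
Resulting grid:
A _ _ _ A
B A A A A
A _ _ _ B
Unsatisfied now: (1,0), (2,4).

2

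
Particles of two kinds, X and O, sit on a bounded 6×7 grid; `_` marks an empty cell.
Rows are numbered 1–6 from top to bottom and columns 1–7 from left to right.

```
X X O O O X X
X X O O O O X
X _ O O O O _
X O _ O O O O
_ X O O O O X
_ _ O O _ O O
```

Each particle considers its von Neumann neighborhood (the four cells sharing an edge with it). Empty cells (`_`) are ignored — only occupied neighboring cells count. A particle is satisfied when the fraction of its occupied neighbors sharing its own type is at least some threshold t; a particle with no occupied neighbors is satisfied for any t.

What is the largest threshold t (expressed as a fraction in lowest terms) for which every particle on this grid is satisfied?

0/1

Row 1: (1,1)X 2/2 · (1,2)X 2/3 · (1,3)O 2/3 · (1,4)O 3/3 · (1,5)O 2/3 · (1,6)X 1/3 · (1,7)X 2/2
Row 2: (2,1)X 3/3 · (2,2)X 2/3 · (2,3)O 3/4 · (2,4)O 4/4 · (2,5)O 4/4 · (2,6)O 2/4 · (2,7)X 1/2
Row 3: (3,1)X 2/2 · (3,3)O 2/2 · (3,4)O 4/4 · (3,5)O 4/4 · (3,6)O 3/3
Row 4: (4,1)X 1/2 · (4,2)O 0/2 · (4,4)O 3/3 · (4,5)O 4/4 · (4,6)O 4/4 · (4,7)O 1/2
Row 5: (5,2)X 0/2 · (5,3)O 2/3 · (5,4)O 4/4 · (5,5)O 3/3 · (5,6)O 3/4 · (5,7)X 0/3
Row 6: (6,3)O 2/2 · (6,4)O 2/2 · (6,6)O 2/2 · (6,7)O 1/2
The smallest same-type fraction is 0/2 at (4,2), which reduces to 0/1. Any threshold above that leaves this particle unsatisfied.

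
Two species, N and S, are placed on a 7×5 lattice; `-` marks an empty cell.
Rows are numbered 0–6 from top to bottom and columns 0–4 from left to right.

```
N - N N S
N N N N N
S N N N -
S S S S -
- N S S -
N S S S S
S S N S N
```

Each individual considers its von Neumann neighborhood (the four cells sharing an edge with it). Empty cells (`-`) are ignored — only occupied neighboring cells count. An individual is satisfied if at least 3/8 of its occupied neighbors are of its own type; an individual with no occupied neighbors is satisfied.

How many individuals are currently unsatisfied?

(0,0)N 1/1 ✓
(0,2)N 2/2 ✓
(0,3)N 2/3 ✓
(0,4)S 0/2 ✗
(1,0)N 2/3 ✓
(1,1)N 3/3 ✓
(1,2)N 4/4 ✓
(1,3)N 4/4 ✓
(1,4)N 1/2 ✓
(2,0)S 1/3 ✗
(2,1)N 2/4 ✓
(2,2)N 3/4 ✓
(2,3)N 2/3 ✓
(3,0)S 2/2 ✓
(3,1)S 2/4 ✓
(3,2)S 3/4 ✓
(3,3)S 2/3 ✓
(4,1)N 0/3 ✗
(4,2)S 3/4 ✓
(4,3)S 3/3 ✓
(5,0)N 0/2 ✗
(5,1)S 2/4 ✓
(5,2)S 3/4 ✓
(5,3)S 4/4 ✓
(5,4)S 1/2 ✓
(6,0)S 1/2 ✓
(6,1)S 2/3 ✓
(6,2)N 0/3 ✗
(6,3)S 1/3 ✗
(6,4)N 0/2 ✗
Unsatisfied: (0,4), (2,0), (4,1), (5,0), (6,2), (6,3), (6,4) — 7 in total.

7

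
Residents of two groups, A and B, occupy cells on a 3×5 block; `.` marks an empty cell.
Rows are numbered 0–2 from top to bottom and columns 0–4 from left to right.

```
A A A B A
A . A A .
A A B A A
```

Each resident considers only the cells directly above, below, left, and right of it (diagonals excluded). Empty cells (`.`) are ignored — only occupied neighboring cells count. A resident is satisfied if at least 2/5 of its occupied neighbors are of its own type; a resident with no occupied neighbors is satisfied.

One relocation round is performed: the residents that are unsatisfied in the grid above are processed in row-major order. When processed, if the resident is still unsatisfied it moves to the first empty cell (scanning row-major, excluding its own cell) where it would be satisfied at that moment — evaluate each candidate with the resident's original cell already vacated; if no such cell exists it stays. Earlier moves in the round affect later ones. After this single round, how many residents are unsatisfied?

1

Initially unsatisfied (in order): (0,3), (0,4), (2,2).
  (0,3): no empty cell satisfies it; stays.
  (0,4) → (1,1).
  (2,2) → (0,4).
Resulting grid:
A A A B B
A A A A .
A A . A A
Unsatisfied now: (0,3).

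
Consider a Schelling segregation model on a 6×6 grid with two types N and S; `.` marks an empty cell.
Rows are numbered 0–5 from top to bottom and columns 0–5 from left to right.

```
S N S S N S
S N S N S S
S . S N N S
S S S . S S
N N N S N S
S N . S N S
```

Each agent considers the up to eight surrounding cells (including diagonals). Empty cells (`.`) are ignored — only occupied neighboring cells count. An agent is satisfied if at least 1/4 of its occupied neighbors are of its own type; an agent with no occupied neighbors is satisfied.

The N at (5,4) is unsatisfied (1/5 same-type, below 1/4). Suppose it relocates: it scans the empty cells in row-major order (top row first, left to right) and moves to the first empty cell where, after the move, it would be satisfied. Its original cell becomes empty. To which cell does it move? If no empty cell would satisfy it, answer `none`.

(3,3)

Vacating (5,4). Empty cells in order:
  (2,1): 1/8 same-type → still unsatisfied.
  (3,3): 4/8 same-type → satisfied — stop here.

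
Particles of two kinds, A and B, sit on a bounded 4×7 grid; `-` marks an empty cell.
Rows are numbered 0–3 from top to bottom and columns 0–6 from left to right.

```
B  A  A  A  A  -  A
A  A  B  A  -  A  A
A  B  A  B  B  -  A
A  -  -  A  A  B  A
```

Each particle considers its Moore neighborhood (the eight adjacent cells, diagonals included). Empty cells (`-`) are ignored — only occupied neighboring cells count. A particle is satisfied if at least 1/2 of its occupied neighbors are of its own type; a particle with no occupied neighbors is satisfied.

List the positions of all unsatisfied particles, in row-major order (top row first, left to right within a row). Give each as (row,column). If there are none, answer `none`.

Row 0: (0,0)B 0/3 ✗ · (0,1)A 3/5 ✓ · (0,2)A 4/5 ✓ · (0,3)A 3/4 ✓ · (0,4)A 3/3 ✓ · (0,6)A 2/2 ✓
Row 1: (1,0)A 3/5 ✓ · (1,1)A 5/8 ✓ · (1,2)B 2/8 ✗ · (1,3)A 4/7 ✓ · (1,5)A 4/5 ✓ · (1,6)A 3/3 ✓
Row 2: (2,0)A 3/4 ✓ · (2,1)B 1/6 ✗ · (2,2)A 3/6 ✓ · (2,3)B 2/6 ✗ · (2,4)B 2/6 ✗ · (2,6)A 3/4 ✓
Row 3: (3,0)A 1/2 ✓ · (3,3)A 2/4 ✓ · (3,4)A 1/4 ✗ · (3,5)B 1/4 ✗ · (3,6)A 1/2 ✓

(0,0), (1,2), (2,1), (2,3), (2,4), (3,4), (3,5)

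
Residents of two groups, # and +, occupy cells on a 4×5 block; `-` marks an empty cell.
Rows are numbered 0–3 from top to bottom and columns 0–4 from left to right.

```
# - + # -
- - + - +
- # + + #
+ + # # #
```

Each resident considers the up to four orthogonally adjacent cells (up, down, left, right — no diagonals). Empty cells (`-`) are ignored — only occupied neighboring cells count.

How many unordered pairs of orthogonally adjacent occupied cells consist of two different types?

Scan each occupied cell's neighbors to the right and below so each pair is counted once.
Row 0: +(0,2)–#(0,3)≠ +(0,2)–+(1,2)=  → 1/2 unlike.
Row 1: +(1,2)–+(2,2)= +(1,4)–#(2,4)≠  → 1/2 unlike.
Row 2: #(2,1)–+(2,2)≠ #(2,1)–+(3,1)≠ +(2,2)–+(2,3)= +(2,2)–#(3,2)≠ +(2,3)–#(2,4)≠ +(2,3)–#(3,3)≠ #(2,4)–#(3,4)=  → 5/7 unlike.
Row 3: +(3,0)–+(3,1)= +(3,1)–#(3,2)≠ #(3,2)–#(3,3)= #(3,3)–#(3,4)=  → 1/4 unlike.
Total adjacent occupied pairs: 15; unlike-type pairs: 8.

8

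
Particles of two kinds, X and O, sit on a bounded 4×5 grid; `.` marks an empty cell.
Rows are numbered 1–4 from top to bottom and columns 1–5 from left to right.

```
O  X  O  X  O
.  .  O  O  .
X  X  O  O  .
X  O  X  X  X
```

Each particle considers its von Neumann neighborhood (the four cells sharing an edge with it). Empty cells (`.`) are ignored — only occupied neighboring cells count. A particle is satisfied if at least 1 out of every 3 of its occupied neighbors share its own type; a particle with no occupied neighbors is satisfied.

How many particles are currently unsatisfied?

5

(1,1)O 0/1 not
(1,2)X 0/2 not
(1,3)O 1/3 satisfied
(1,4)X 0/3 not
(1,5)O 0/1 not
(2,3)O 3/3 satisfied
(2,4)O 2/3 satisfied
(3,1)X 2/2 satisfied
(3,2)X 1/3 satisfied
(3,3)O 2/4 satisfied
(3,4)O 2/3 satisfied
(4,1)X 1/2 satisfied
(4,2)O 0/3 not
(4,3)X 1/3 satisfied
(4,4)X 2/3 satisfied
(4,5)X 1/1 satisfied
Unsatisfied: (1,1), (1,2), (1,4), (1,5), (4,2) — 5 in total.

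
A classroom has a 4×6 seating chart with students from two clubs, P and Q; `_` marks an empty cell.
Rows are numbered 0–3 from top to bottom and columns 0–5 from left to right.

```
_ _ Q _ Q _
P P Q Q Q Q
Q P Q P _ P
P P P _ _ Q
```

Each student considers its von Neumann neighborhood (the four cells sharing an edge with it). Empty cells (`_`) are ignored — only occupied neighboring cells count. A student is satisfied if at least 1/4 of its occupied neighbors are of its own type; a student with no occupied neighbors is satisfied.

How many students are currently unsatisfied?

(0,2)Q 1/1 ok
(0,4)Q 1/1 ok
(1,0)P 1/2 ok
(1,1)P 2/3 ok
(1,2)Q 3/4 ok
(1,3)Q 2/3 ok
(1,4)Q 3/3 ok
(1,5)Q 1/2 ok
(2,0)Q 0/3 unhappy
(2,1)P 2/4 ok
(2,2)Q 1/4 ok
(2,3)P 0/2 unhappy
(2,5)P 0/2 unhappy
(3,0)P 1/2 ok
(3,1)P 3/3 ok
(3,2)P 1/2 ok
(3,5)Q 0/1 unhappy
Unsatisfied: (2,0), (2,3), (2,5), (3,5) — 4 in total.

4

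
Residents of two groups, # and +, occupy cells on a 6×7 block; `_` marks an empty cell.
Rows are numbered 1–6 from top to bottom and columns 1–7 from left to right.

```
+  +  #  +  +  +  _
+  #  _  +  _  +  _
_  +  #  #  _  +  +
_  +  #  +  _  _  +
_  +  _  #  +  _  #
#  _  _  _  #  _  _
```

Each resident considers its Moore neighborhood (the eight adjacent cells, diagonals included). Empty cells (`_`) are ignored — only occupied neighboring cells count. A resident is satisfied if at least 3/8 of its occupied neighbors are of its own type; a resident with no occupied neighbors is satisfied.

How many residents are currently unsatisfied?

7

Row 1: (1,1)+ 2/3 ✓ · (1,2)+ 2/4 ✓ · (1,3)# 1/4 ✗ · (1,4)+ 2/3 ✓ · (1,5)+ 4/4 ✓ · (1,6)+ 2/2 ✓
Row 2: (2,1)+ 3/4 ✓ · (2,2)# 2/6 ✗ · (2,4)+ 2/5 ✓ · (2,6)+ 4/4 ✓
Row 3: (3,2)+ 2/5 ✓ · (3,3)# 3/7 ✓ · (3,4)# 2/4 ✓ · (3,6)+ 3/3 ✓ · (3,7)+ 3/3 ✓
Row 4: (4,2)+ 2/4 ✓ · (4,3)# 3/7 ✓ · (4,4)+ 1/5 ✗ · (4,7)+ 2/3 ✓
Row 5: (5,2)+ 1/3 ✗ · (5,4)# 2/4 ✓ · (5,5)+ 1/3 ✗ · (5,7)# 0/1 ✗
Row 6: (6,1)# 0/1 ✗ · (6,5)# 1/2 ✓
Unsatisfied: (1,3), (2,2), (4,4), (5,2), (5,5), (5,7), (6,1) — 7 in total.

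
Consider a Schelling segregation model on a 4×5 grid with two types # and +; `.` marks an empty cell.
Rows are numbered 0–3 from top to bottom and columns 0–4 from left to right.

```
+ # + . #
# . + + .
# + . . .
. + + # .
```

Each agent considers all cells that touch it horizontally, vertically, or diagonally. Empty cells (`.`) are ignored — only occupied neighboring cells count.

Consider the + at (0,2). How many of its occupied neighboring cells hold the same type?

2

Occupied neighbors of (0,2): (0,1)=#, (1,2)=+, (1,3)=+.
Same type (+): 2 of 3.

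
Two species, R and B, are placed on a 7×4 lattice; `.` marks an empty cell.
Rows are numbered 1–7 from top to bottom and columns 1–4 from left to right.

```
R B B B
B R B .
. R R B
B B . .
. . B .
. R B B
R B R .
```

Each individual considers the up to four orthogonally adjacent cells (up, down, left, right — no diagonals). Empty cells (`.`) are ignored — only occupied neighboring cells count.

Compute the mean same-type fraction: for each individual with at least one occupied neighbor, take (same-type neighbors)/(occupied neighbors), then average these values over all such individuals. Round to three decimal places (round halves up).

Row 1: (1,1)R 0/2 · (1,2)B 1/3 · (1,3)B 3/3 · (1,4)B 1/1
Row 2: (2,1)B 0/2 · (2,2)R 1/4 · (2,3)B 1/3
Row 3: (3,2)R 2/3 · (3,3)R 1/3 · (3,4)B 0/1
Row 4: (4,1)B 1/1 · (4,2)B 1/2
Row 5: (5,3)B 1/1
Row 6: (6,2)R 0/2 · (6,3)B 2/4 · (6,4)B 1/1
Row 7: (7,1)R 0/1 · (7,2)B 0/3 · (7,3)R 0/2
Sum over 19 individuals: 0/2 + 1/3 + 3/3 + 1/1 + 0/2 + 1/4 + 1/3 + 2/3 + 1/3 + 0/1 + 1/1 + 1/2 + 1/1 + 0/2 + 2/4 + 1/1 + 0/1 + 0/3 + 0/2 = 95/12; mean = 95/12 ÷ 19 = 5/12 = 0.416666… → 0.417.

0.417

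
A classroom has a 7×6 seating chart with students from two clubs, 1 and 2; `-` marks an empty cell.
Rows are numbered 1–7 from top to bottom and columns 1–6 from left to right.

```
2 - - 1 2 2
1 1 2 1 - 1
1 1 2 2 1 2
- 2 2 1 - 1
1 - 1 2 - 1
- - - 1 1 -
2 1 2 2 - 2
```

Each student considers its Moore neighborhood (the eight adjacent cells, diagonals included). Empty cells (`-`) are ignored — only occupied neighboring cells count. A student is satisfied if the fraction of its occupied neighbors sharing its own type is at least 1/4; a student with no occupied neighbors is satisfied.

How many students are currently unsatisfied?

Row 1: (1,1)2 0/2 unhappy · (1,4)1 1/3 ok · (1,5)2 1/4 ok · (1,6)2 1/2 ok
Row 2: (2,1)1 3/4 ok · (2,2)1 3/6 ok · (2,3)2 2/6 ok · (2,4)1 2/6 ok · (2,6)1 1/4 ok
Row 3: (3,1)1 3/4 ok · (3,2)1 3/7 ok · (3,3)2 4/8 ok · (3,4)2 3/6 ok · (3,5)1 4/6 ok · (3,6)2 0/3 unhappy
Row 4: (4,2)2 2/6 ok · (4,3)2 4/7 ok · (4,4)1 2/6 ok · (4,6)1 2/3 ok
Row 5: (5,1)1 0/1 unhappy · (5,3)1 2/5 ok · (5,4)2 1/5 unhappy · (5,6)1 2/2 ok
Row 6: (6,4)1 2/5 ok · (6,5)1 2/5 ok
Row 7: (7,1)2 0/1 unhappy · (7,2)1 0/2 unhappy · (7,3)2 1/3 ok · (7,4)2 1/3 ok · (7,6)2 0/1 unhappy
Unsatisfied: (1,1), (3,6), (5,1), (5,4), (7,1), (7,2), (7,6) — 7 in total.

7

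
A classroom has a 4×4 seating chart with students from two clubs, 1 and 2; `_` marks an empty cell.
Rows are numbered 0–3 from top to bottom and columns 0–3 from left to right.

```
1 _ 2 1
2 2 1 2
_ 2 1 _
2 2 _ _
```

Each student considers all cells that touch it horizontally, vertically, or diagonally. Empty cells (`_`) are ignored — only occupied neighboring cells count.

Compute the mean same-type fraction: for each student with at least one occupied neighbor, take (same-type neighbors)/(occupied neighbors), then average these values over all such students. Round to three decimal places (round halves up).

0.465

Row 0: (0,0)1 0/2 · (0,2)2 2/4 · (0,3)1 1/3
Row 1: (1,0)2 2/3 · (1,1)2 3/6 · (1,2)1 2/6 · (1,3)2 1/4
Row 2: (2,1)2 4/6 · (2,2)1 1/5
Row 3: (3,0)2 2/2 · (3,1)2 2/3
Sum over 11 students: 0/2 + 2/4 + 1/3 + 2/3 + 3/6 + 2/6 + 1/4 + 4/6 + 1/5 + 2/2 + 2/3 = 307/60; mean = 307/60 ÷ 11 = 307/660 = 0.465151… → 0.465.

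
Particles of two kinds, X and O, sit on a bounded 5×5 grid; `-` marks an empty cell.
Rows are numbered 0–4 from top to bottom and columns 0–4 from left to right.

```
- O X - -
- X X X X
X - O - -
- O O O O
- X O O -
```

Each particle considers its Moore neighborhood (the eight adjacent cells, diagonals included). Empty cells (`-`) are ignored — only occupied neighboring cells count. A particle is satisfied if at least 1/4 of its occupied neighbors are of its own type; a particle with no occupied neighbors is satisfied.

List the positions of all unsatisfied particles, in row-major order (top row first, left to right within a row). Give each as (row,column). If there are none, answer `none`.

(0,1), (4,1)

Row 0: (0,1)O 0/3 unhappy · (0,2)X 3/4 ok
Row 1: (1,1)X 3/5 ok · (1,2)X 3/5 ok · (1,3)X 3/4 ok · (1,4)X 1/1 ok
Row 2: (2,0)X 1/2 ok · (2,2)O 3/6 ok
Row 3: (3,1)O 3/5 ok · (3,2)O 5/6 ok · (3,3)O 5/5 ok · (3,4)O 2/2 ok
Row 4: (4,1)X 0/3 unhappy · (4,2)O 4/5 ok · (4,3)O 4/4 ok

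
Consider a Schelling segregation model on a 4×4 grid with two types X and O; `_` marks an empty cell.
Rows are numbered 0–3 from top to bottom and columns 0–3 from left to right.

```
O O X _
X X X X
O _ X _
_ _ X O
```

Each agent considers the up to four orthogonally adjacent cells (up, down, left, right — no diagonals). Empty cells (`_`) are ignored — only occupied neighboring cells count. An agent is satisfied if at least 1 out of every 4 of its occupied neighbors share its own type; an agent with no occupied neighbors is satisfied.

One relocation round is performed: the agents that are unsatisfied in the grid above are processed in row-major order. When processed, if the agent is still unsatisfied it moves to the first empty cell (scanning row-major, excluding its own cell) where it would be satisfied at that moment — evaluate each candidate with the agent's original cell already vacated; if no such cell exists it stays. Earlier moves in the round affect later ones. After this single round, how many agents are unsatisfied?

0

Initially unsatisfied (in order): (2,0), (3,3).
  (2,0) → (2,3).
  (3,3): now satisfied by earlier moves; stays.
Resulting grid:
O O X _
X X X X
_ _ X O
_ _ X O
All satisfied now.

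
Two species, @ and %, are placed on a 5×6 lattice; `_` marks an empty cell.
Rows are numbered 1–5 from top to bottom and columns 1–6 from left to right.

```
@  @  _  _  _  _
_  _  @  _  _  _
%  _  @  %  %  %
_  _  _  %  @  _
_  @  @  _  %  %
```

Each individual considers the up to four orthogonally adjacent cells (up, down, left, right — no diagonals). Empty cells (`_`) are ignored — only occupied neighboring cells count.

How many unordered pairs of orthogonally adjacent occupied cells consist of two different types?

Scan each occupied cell's neighbors to the right and below so each pair is counted once.
From row 1: 0 unlike of 1 pairs (running 0/1).
From row 2: 0 unlike of 1 pairs (running 0/2).
From row 3: 2 unlike of 5 pairs (running 2/7).
From row 4: 2 unlike of 2 pairs (running 4/9).
From row 5: 0 unlike of 2 pairs (running 4/11).
Total adjacent occupied pairs: 11; unlike-type pairs: 4.

4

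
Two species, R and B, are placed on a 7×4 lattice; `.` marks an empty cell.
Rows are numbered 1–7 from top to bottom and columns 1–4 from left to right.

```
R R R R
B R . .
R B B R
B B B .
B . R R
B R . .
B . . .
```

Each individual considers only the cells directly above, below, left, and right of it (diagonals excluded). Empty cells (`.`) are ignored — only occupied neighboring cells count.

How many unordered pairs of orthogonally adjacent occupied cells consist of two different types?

Scan each occupied cell's neighbors to the right and below so each pair is counted once.
Row 1: R(1,1)–R(1,2)= R(1,1)–B(2,1)≠ R(1,2)–R(1,3)= R(1,2)–R(2,2)= R(1,3)–R(1,4)=  → 1/5 unlike.
Row 2: B(2,1)–R(2,2)≠ B(2,1)–R(3,1)≠ R(2,2)–B(3,2)≠  → 3/3 unlike.
Row 3: R(3,1)–B(3,2)≠ R(3,1)–B(4,1)≠ B(3,2)–B(3,3)= B(3,2)–B(4,2)= B(3,3)–R(3,4)≠ B(3,3)–B(4,3)=  → 3/6 unlike.
Row 4: B(4,1)–B(4,2)= B(4,1)–B(5,1)= B(4,2)–B(4,3)= B(4,3)–R(5,3)≠  → 1/4 unlike.
Row 5: B(5,1)–B(6,1)= R(5,3)–R(5,4)=  → 0/2 unlike.
Row 6: B(6,1)–R(6,2)≠ B(6,1)–B(7,1)=  → 1/2 unlike.
Total adjacent occupied pairs: 22; unlike-type pairs: 9.

9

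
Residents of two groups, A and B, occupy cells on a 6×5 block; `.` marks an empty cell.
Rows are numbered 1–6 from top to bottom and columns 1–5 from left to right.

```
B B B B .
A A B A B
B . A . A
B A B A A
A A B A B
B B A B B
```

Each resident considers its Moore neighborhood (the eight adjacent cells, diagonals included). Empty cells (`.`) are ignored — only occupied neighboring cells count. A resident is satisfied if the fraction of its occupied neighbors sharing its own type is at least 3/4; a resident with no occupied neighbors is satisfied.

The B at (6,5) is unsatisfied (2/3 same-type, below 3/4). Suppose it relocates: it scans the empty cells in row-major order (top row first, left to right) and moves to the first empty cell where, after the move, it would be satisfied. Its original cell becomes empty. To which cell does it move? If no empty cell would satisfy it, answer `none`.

Vacating (6,5). Empty cells in order:
  (1,5): 2/3 same-type → still unsatisfied.
  (3,2): 4/8 same-type → still unsatisfied.
  (3,4): 3/8 same-type → still unsatisfied.

none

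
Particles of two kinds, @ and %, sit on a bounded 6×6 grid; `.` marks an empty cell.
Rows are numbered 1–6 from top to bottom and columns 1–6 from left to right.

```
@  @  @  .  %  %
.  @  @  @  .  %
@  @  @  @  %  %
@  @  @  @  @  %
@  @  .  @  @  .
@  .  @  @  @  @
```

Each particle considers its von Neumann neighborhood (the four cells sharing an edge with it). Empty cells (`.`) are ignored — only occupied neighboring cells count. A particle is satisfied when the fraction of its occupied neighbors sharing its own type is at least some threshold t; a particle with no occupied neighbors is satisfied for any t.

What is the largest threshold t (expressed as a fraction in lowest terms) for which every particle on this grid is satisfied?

1/3

Row 1: (1,1)@ 1/1 · (1,2)@ 3/3 · (1,3)@ 2/2 · (1,5)% 1/1 · (1,6)% 2/2
Row 2: (2,2)@ 3/3 · (2,3)@ 4/4 · (2,4)@ 2/2 · (2,6)% 2/2
Row 3: (3,1)@ 2/2 · (3,2)@ 4/4 · (3,3)@ 4/4 · (3,4)@ 3/4 · (3,5)% 1/3 · (3,6)% 3/3
Row 4: (4,1)@ 3/3 · (4,2)@ 4/4 · (4,3)@ 3/3 · (4,4)@ 4/4 · (4,5)@ 2/4 · (4,6)% 1/2
Row 5: (5,1)@ 3/3 · (5,2)@ 2/2 · (5,4)@ 3/3 · (5,5)@ 3/3
Row 6: (6,1)@ 1/1 · (6,3)@ 1/1 · (6,4)@ 3/3 · (6,5)@ 3/3 · (6,6)@ 1/1
The smallest same-type fraction is 1/3 at (3,5), which reduces to 1/3. Any threshold above that leaves this particle unsatisfied.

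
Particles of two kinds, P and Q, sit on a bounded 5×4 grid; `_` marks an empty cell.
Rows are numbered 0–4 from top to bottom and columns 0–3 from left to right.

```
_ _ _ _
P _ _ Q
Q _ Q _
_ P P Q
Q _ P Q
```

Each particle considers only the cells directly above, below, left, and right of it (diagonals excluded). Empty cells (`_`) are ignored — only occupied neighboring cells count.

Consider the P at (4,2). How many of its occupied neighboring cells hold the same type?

1

Occupied neighbors of (4,2): (3,2)=P, (4,3)=Q.
Same type (P): 1 of 2.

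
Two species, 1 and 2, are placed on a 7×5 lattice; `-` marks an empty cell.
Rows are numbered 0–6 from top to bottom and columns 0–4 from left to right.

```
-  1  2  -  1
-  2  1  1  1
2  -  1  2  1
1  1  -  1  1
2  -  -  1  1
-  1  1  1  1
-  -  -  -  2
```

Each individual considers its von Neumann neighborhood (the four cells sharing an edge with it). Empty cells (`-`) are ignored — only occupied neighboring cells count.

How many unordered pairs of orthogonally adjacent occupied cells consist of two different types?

Scan each occupied cell's neighbors to the right and below so each pair is counted once.
Row 0: 1(0,1)–2(0,2)≠ 1(0,1)–2(1,1)≠ 2(0,2)–1(1,2)≠ 1(0,4)–1(1,4)=  → 3/4 unlike.
Row 1: 2(1,1)–1(1,2)≠ 1(1,2)–1(1,3)= 1(1,2)–1(2,2)= 1(1,3)–1(1,4)= 1(1,3)–2(2,3)≠ 1(1,4)–1(2,4)=  → 2/6 unlike.
Row 2: 2(2,0)–1(3,0)≠ 1(2,2)–2(2,3)≠ 2(2,3)–1(2,4)≠ 2(2,3)–1(3,3)≠ 1(2,4)–1(3,4)=  → 4/5 unlike.
Row 3: 1(3,0)–1(3,1)= 1(3,0)–2(4,0)≠ 1(3,3)–1(3,4)= 1(3,3)–1(4,3)= 1(3,4)–1(4,4)=  → 1/5 unlike.
Row 4: 1(4,3)–1(4,4)= 1(4,3)–1(5,3)= 1(4,4)–1(5,4)=  → 0/3 unlike.
Row 5: 1(5,1)–1(5,2)= 1(5,2)–1(5,3)= 1(5,3)–1(5,4)= 1(5,4)–2(6,4)≠  → 1/4 unlike.
Total adjacent occupied pairs: 27; unlike-type pairs: 11.

11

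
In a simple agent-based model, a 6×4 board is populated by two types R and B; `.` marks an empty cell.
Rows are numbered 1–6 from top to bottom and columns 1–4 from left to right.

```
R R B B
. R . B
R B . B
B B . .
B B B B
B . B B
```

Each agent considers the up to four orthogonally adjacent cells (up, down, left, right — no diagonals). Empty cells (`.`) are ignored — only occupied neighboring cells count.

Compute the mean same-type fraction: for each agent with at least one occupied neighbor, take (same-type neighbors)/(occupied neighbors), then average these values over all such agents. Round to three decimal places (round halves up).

0.815

Row 1: (1,1)R 1/1 · (1,2)R 2/3 · (1,3)B 1/2 · (1,4)B 2/2
Row 2: (2,2)R 1/2 · (2,4)B 2/2
Row 3: (3,1)R 0/2 · (3,2)B 1/3 · (3,4)B 1/1
Row 4: (4,1)B 2/3 · (4,2)B 3/3
Row 5: (5,1)B 3/3 · (5,2)B 3/3 · (5,3)B 3/3 · (5,4)B 2/2
Row 6: (6,1)B 1/1 · (6,3)B 2/2 · (6,4)B 2/2
Sum over 18 agents: 1/1 + 2/3 + 1/2 + 2/2 + 1/2 + 2/2 + 0/2 + 1/3 + 1/1 + 2/3 + 3/3 + 3/3 + 3/3 + 3/3 + 2/2 + 1/1 + 2/2 + 2/2 = 44/3; mean = 44/3 ÷ 18 = 22/27 = 0.814814… → 0.815.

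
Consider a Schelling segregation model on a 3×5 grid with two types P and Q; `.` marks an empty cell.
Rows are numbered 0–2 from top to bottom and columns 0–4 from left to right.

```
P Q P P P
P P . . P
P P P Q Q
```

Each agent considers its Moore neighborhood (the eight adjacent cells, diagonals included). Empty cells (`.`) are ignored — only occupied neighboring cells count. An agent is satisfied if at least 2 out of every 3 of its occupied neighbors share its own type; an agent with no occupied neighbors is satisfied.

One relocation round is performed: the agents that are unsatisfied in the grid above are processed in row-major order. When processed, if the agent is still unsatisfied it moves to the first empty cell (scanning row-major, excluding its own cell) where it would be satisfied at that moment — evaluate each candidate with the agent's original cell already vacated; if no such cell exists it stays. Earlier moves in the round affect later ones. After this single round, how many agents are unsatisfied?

2

Initially unsatisfied (in order): (0,1), (1,4), (2,3), (2,4).
  (0,1): no empty cell satisfies it; stays.
  (1,4) → (1,2).
  (2,3): no empty cell satisfies it; stays.
  (2,4): now satisfied by earlier moves; stays.
Resulting grid:
P Q P P P
P P P . .
P P P Q Q
Unsatisfied now: (0,1), (2,3).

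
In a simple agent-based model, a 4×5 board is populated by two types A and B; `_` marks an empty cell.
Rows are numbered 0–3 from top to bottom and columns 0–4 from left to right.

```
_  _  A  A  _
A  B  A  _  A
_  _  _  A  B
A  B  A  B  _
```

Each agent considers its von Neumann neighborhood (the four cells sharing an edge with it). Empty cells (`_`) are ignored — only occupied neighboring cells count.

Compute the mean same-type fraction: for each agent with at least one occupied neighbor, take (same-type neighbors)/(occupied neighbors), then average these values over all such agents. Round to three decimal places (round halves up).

0.208

(0,2)A 2/2
(0,3)A 1/1
(1,0)A 0/1
(1,1)B 0/2
(1,2)A 1/2
(1,4)A 0/1
(2,3)A 0/2
(2,4)B 0/2
(3,0)A 0/1
(3,1)B 0/2
(3,2)A 0/2
(3,3)B 0/2
Sum over 12 agents: 2/2 + 1/1 + 0/1 + 0/2 + 1/2 + 0/1 + 0/2 + 0/2 + 0/1 + 0/2 + 0/2 + 0/2 = 5/2; mean = 5/2 ÷ 12 = 5/24 = 0.208333… → 0.208.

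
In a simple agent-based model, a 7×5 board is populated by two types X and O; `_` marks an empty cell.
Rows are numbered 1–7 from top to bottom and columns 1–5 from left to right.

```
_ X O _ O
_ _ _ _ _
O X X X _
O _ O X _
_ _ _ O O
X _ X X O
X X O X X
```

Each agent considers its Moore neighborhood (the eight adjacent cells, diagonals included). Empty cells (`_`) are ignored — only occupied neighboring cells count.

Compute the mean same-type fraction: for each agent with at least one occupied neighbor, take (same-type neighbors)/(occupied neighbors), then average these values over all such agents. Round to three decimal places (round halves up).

0.486

(1,2)X 0/1
(1,3)O 0/1
(1,5)O — no occupied neighbors
(3,1)O 1/2
(3,2)X 1/4
(3,3)X 3/4
(3,4)X 2/3
(4,1)O 1/2
(4,3)O 1/5
(4,4)X 2/5
(5,4)O 3/6
(5,5)O 2/4
(6,1)X 2/2
(6,3)X 3/5
(6,4)X 3/7
(6,5)O 2/5
(7,1)X 2/2
(7,2)X 3/4
(7,3)O 0/4
(7,4)X 3/5
(7,5)X 2/3
Sum over 20 agents: 0/1 + 0/1 + 1/2 + 1/4 + 3/4 + 2/3 + 1/2 + 1/5 + 2/5 + 3/6 + 2/4 + 2/2 + 3/5 + 3/7 + 2/5 + 2/2 + 3/4 + 0/4 + 3/5 + 2/3 = 4079/420; mean = 4079/420 ÷ 20 = 4079/8400 = 0.485595… → 0.486.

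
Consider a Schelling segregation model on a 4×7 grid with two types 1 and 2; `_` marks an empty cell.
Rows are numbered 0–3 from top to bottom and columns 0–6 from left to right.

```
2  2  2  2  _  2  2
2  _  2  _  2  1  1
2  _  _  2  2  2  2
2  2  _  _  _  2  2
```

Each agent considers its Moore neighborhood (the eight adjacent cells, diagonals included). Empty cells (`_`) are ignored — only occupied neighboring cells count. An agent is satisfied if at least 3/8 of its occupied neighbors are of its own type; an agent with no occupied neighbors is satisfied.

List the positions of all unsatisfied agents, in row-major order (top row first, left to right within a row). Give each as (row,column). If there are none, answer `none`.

(0,6), (1,5), (1,6)

(0,0)2 2/2 satisfied
(0,1)2 4/4 satisfied
(0,2)2 3/3 satisfied
(0,3)2 3/3 satisfied
(0,5)2 2/4 satisfied
(0,6)2 1/3 not
(1,0)2 3/3 satisfied
(1,2)2 4/4 satisfied
(1,4)2 5/6 satisfied
(1,5)1 1/7 not
(1,6)1 1/5 not
(2,0)2 3/3 satisfied
(2,3)2 3/3 satisfied
(2,4)2 4/5 satisfied
(2,5)2 5/7 satisfied
(2,6)2 3/5 satisfied
(3,0)2 2/2 satisfied
(3,1)2 2/2 satisfied
(3,5)2 4/4 satisfied
(3,6)2 3/3 satisfied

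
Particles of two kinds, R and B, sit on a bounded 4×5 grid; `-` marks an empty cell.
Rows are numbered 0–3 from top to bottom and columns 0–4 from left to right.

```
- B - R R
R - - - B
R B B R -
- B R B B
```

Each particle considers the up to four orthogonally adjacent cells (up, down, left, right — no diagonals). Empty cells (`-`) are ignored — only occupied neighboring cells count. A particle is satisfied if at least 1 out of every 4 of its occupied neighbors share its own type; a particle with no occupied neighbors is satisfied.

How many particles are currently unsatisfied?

3

Row 0: (0,1)B 0/0 ok · (0,3)R 1/1 ok · (0,4)R 1/2 ok
Row 1: (1,0)R 1/1 ok · (1,4)B 0/1 unhappy
Row 2: (2,0)R 1/2 ok · (2,1)B 2/3 ok · (2,2)B 1/3 ok · (2,3)R 0/2 unhappy
Row 3: (3,1)B 1/2 ok · (3,2)R 0/3 unhappy · (3,3)B 1/3 ok · (3,4)B 1/1 ok
Unsatisfied: (1,4), (2,3), (3,2) — 3 in total.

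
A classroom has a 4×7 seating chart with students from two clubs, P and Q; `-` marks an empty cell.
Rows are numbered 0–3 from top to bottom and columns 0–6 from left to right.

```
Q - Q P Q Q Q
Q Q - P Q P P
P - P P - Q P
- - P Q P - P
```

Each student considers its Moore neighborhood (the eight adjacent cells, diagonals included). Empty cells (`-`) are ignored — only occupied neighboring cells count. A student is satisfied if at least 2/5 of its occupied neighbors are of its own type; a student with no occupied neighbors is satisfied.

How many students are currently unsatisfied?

Row 0: (0,0)Q 2/2 ok · (0,2)Q 1/3 unhappy · (0,3)P 1/4 unhappy · (0,4)Q 2/5 ok · (0,5)Q 3/5 ok · (0,6)Q 1/3 unhappy
Row 1: (1,0)Q 2/3 ok · (1,1)Q 3/5 ok · (1,3)P 3/6 ok · (1,4)Q 3/7 ok · (1,5)P 2/7 unhappy · (1,6)P 2/5 ok
Row 2: (2,0)P 0/2 unhappy · (2,2)P 3/5 ok · (2,3)P 4/6 ok · (2,5)Q 1/6 unhappy · (2,6)P 3/4 ok
Row 3: (3,2)P 2/3 ok · (3,3)Q 0/4 unhappy · (3,4)P 1/3 unhappy · (3,6)P 1/2 ok
Unsatisfied: (0,2), (0,3), (0,6), (1,5), (2,0), (2,5), (3,3), (3,4) — 8 in total.

8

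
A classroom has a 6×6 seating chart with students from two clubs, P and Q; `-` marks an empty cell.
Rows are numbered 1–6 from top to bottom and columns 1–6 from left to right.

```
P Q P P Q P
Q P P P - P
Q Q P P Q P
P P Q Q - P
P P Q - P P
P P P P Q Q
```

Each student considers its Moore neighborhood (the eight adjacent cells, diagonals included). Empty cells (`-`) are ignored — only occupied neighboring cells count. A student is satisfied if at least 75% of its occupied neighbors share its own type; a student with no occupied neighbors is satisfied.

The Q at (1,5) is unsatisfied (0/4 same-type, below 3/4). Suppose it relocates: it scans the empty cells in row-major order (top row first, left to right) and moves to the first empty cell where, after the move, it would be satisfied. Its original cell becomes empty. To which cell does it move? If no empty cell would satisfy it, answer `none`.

Vacating (1,5). Empty cells in order:
  (2,5): 1/7 same-type → still unsatisfied.
  (4,5): 2/7 same-type → still unsatisfied.
  (5,4): 4/7 same-type → still unsatisfied.

none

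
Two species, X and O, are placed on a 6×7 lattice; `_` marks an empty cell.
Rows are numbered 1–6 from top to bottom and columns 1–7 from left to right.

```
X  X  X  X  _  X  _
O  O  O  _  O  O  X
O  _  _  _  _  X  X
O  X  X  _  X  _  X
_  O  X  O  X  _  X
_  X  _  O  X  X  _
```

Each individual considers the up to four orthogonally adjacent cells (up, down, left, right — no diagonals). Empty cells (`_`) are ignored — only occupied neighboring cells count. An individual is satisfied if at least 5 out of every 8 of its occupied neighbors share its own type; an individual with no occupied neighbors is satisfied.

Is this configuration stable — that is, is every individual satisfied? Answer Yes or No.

Row 1: (1,1)X 1/2 unhappy · (1,2)X 2/3 ok · (1,3)X 2/3 ok · (1,4)X 1/1 ok · (1,6)X 0/1 unhappy
Row 2: (2,1)O 2/3 ok · (2,2)O 2/3 ok · (2,3)O 1/2 unhappy · (2,5)O 1/1 ok · (2,6)O 1/4 unhappy · (2,7)X 1/2 unhappy
Row 3: (3,1)O 2/2 ok · (3,6)X 1/2 unhappy · (3,7)X 3/3 ok
Row 4: (4,1)O 1/2 unhappy · (4,2)X 1/3 unhappy · (4,3)X 2/2 ok · (4,5)X 1/1 ok · (4,7)X 2/2 ok
Row 5: (5,2)O 0/3 unhappy · (5,3)X 1/3 unhappy · (5,4)O 1/3 unhappy · (5,5)X 2/3 ok · (5,7)X 1/1 ok
Row 6: (6,2)X 0/1 unhappy · (6,4)O 1/2 unhappy · (6,5)X 2/3 ok · (6,6)X 1/1 ok
For instance (1,1) has only 1/2 same-type neighbors, below 5/8.

No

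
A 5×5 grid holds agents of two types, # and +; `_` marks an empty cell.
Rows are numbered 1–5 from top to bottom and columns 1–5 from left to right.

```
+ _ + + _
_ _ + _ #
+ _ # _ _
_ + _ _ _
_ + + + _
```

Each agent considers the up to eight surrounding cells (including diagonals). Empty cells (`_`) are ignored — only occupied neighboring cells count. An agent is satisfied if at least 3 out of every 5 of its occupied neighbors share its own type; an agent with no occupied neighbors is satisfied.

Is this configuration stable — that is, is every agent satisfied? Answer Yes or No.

No

(1,1)+ 0/0 ok
(1,3)+ 2/2 ok
(1,4)+ 2/3 ok
(2,3)+ 2/3 ok
(2,5)# 0/1 unhappy
(3,1)+ 1/1 ok
(3,3)# 0/2 unhappy
(4,2)+ 3/4 ok
(5,2)+ 2/2 ok
(5,3)+ 3/3 ok
(5,4)+ 1/1 ok
For instance (2,5) has only 0/1 same-type neighbors, below 3/5.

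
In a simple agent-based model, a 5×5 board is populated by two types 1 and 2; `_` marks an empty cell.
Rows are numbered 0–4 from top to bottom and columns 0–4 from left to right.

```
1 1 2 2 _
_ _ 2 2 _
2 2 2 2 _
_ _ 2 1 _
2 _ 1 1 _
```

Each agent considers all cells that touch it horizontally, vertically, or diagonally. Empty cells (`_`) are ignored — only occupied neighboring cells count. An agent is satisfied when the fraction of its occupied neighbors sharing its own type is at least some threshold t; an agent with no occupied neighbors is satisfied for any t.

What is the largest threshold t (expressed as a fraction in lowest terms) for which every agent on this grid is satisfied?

1/3

Row 0: (0,0)1 1/1 · (0,1)1 1/3 · (0,2)2 3/4 · (0,3)2 3/3
Row 1: (1,2)2 6/7 · (1,3)2 5/5
Row 2: (2,0)2 1/1 · (2,1)2 4/4 · (2,2)2 5/6 · (2,3)2 4/5
Row 3: (3,2)2 3/6 · (3,3)1 2/5
Row 4: (4,0)2 — no occupied neighbors · (4,2)1 2/3 · (4,3)1 2/3
The smallest same-type fraction is 1/3 at (0,1), which reduces to 1/3. Any threshold above that leaves this agent unsatisfied.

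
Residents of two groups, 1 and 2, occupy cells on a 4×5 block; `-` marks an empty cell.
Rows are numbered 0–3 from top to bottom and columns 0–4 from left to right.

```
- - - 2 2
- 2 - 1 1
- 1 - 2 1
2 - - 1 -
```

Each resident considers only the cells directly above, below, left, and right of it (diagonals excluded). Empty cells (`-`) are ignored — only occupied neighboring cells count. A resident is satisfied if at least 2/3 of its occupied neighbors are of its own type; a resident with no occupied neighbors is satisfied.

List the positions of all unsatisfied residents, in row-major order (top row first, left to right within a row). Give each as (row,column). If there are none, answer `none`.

(0,3), (0,4), (1,1), (1,3), (2,1), (2,3), (2,4), (3,3)

(0,3)2 1/2 unhappy
(0,4)2 1/2 unhappy
(1,1)2 0/1 unhappy
(1,3)1 1/3 unhappy
(1,4)1 2/3 ok
(2,1)1 0/1 unhappy
(2,3)2 0/3 unhappy
(2,4)1 1/2 unhappy
(3,0)2 0/0 ok
(3,3)1 0/1 unhappy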